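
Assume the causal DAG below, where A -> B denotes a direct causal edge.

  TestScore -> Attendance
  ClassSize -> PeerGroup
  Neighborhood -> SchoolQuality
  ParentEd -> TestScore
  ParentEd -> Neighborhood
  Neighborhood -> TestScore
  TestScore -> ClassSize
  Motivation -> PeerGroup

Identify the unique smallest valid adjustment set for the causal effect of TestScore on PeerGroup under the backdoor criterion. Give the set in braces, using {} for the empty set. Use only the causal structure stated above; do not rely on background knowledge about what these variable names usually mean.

{}

Variables eligible for adjustment (non-descendants of TestScore, excluding TestScore and PeerGroup): {Motivation, Neighborhood, ParentEd, SchoolQuality}.
Backdoor paths from TestScore to PeerGroup:
  (none)
With no backdoor paths the empty set already satisfies the criterion, and it is trivially minimal.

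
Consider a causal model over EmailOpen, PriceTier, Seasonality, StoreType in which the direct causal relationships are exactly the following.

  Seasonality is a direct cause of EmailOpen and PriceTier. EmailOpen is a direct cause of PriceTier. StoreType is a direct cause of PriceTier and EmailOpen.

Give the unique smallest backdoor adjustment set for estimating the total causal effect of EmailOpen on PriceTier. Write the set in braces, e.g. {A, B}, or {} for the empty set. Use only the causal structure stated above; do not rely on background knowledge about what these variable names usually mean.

Variables eligible for adjustment (non-descendants of EmailOpen, excluding EmailOpen and PriceTier): {Seasonality, StoreType}.
Backdoor paths from EmailOpen to PriceTier:
  P1: EmailOpen <- StoreType -> PriceTier
  P2: EmailOpen <- Seasonality -> PriceTier
The empty set is not sufficient: P1 (EmailOpen <- StoreType -> PriceTier) has no collider blocking it and no conditioned non-collider, so it is open.
Try {Seasonality, StoreType}:
  P1: blocked at fork node StoreType ∈ conditioning set.
  P2: blocked at fork node Seasonality ∈ conditioning set.
{Seasonality, StoreType} contains no descendant of EmailOpen and blocks every backdoor path.
Every element of {Seasonality, StoreType} is needed (dropping Seasonality leaves P2 open; dropping StoreType leaves P1 open), so no proper subset is valid.
Among all size-2 subsets of the eligible variables, only {Seasonality, StoreType} blocks every backdoor path, so it is the unique smallest valid adjustment set.

{Seasonality, StoreType}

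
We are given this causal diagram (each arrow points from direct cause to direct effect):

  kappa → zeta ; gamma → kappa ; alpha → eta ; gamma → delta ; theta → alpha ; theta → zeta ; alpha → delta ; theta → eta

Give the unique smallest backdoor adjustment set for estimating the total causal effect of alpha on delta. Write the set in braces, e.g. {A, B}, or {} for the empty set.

Variables eligible for adjustment (non-descendants of alpha, excluding alpha and delta): {gamma, kappa, theta, zeta}.
Backdoor paths from alpha to delta:
  P1: alpha <- theta -> zeta <- kappa <- gamma -> delta
Each backdoor path contains an unconditioned collider, so every path is already blocked with the empty conditioning set:
  P1: blocked at collider zeta (neither it nor any descendant is in the conditioning set).
The empty set is therefore the unique smallest valid set.

{}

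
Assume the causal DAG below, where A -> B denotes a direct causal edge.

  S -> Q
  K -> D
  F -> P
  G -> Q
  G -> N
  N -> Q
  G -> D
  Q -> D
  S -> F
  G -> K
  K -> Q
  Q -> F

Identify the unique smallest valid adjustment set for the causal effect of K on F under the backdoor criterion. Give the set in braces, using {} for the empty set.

Variables eligible for adjustment (non-descendants of K, excluding K and F): {G, N, S}.
Backdoor paths from K to F:
  P1: K <- G -> N -> Q <- S -> F
  P2: K <- G -> N -> Q -> F
  P3: K <- G -> Q <- S -> F
  P4: K <- G -> Q -> F
  P5: K <- G -> D <- Q <- S -> F
  P6: K <- G -> D <- Q -> F
The empty set is not sufficient: P2 (K <- G -> N -> Q -> F) has no collider blocking it and no conditioned non-collider, so it is open.
Try {G}:
  P1: blocked at fork node G ∈ conditioning set.
  P2: blocked at fork node G ∈ conditioning set.
  P3: blocked at fork node G ∈ conditioning set.
  P4: blocked at fork node G ∈ conditioning set.
  P5: blocked at fork node G ∈ conditioning set.
  P6: blocked at fork node G ∈ conditioning set.
{G} contains no descendant of K and blocks every backdoor path.
No other singleton works — e.g. {S} leaves P2 open — so {G} is the unique smallest valid adjustment set.

{G}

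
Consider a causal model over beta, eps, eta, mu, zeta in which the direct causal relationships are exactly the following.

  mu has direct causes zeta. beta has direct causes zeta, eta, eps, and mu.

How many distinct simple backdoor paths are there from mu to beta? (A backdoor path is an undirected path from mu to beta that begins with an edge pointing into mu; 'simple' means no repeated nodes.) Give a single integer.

A backdoor path from mu to beta is any simple undirected path whose first edge points into mu (i.e. leaves mu via a parent).
Parents of mu: {zeta}.
Enumerating:
  P1: mu <- zeta -> beta
That exhausts the simple backdoor paths. Count: 1.

1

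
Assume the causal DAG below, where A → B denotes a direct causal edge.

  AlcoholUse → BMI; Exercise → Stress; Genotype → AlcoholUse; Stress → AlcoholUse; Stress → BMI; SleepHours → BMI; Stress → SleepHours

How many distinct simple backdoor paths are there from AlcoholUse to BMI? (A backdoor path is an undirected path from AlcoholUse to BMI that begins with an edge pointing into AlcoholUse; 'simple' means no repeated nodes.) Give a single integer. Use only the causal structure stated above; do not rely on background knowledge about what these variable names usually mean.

2

A backdoor path from AlcoholUse to BMI is any simple undirected path whose first edge points into AlcoholUse (i.e. leaves AlcoholUse via a parent).
Parents of AlcoholUse: {Genotype, Stress}.
Enumerating:
  P1: AlcoholUse <- Stress -> SleepHours -> BMI
  P2: AlcoholUse <- Stress -> BMI
That exhausts the simple backdoor paths. Count: 2.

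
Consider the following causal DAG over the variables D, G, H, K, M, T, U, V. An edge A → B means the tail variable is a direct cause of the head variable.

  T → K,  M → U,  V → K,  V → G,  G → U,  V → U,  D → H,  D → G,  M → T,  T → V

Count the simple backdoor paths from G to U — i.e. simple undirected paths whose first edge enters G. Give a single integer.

A backdoor path from G to U is any simple undirected path whose first edge points into G (i.e. leaves G via a parent).
Parents of G: {D, V}.
Enumerating:
  P1: G <- V <- T <- M -> U
  P2: G <- V -> K <- T <- M -> U
  P3: G <- V -> U
That exhausts the simple backdoor paths. Count: 3.

3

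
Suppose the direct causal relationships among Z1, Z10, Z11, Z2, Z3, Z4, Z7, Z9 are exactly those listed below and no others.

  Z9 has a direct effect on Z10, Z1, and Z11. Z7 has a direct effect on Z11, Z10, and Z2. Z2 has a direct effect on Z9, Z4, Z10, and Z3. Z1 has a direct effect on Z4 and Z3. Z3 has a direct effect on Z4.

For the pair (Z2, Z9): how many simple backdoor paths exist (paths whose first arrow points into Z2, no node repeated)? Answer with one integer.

A backdoor path from Z2 to Z9 is any simple undirected path whose first edge points into Z2 (i.e. leaves Z2 via a parent).
Parents of Z2: {Z7}.
Enumerating:
  P1: Z2 <- Z7 -> Z11 <- Z9
  P2: Z2 <- Z7 -> Z10 <- Z9
That exhausts the simple backdoor paths. Count: 2.

2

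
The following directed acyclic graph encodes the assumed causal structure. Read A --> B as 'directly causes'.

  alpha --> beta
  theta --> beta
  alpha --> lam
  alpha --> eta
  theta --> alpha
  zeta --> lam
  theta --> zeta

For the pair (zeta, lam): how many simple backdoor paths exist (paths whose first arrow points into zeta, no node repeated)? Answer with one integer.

2

A backdoor path from zeta to lam is any simple undirected path whose first edge points into zeta (i.e. leaves zeta via a parent).
Parents of zeta: {theta}.
Enumerating:
  P1: zeta <- theta -> alpha -> lam
  P2: zeta <- theta -> beta <- alpha -> lam
That exhausts the simple backdoor paths. Count: 2.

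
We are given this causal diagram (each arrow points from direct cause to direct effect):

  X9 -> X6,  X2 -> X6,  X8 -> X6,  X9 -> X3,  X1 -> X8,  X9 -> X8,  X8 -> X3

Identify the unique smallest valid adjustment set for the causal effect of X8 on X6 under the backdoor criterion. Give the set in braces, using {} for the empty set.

Variables eligible for adjustment (non-descendants of X8, excluding X8 and X6): {X1, X2, X9}.
Backdoor paths from X8 to X6:
  P1: X8 <- X9 -> X6
The empty set is not sufficient: P1 (X8 <- X9 -> X6) has no collider blocking it and no conditioned non-collider, so it is open.
Try {X9}:
  P1: blocked at fork node X9 ∈ conditioning set.
{X9} contains no descendant of X8 and blocks every backdoor path.
No other singleton works — e.g. {X1} leaves P1 open — so {X9} is the unique smallest valid adjustment set.

{X9}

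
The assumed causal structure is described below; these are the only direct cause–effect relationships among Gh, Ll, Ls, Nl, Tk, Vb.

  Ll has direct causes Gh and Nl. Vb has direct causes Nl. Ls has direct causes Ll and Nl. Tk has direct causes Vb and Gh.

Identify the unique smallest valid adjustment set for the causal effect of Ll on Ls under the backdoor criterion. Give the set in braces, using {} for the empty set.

Variables eligible for adjustment (non-descendants of Ll, excluding Ll and Ls): {Gh, Nl, Tk, Vb}.
Backdoor paths from Ll to Ls:
  P1: Ll <- Gh -> Tk <- Vb <- Nl -> Ls
  P2: Ll <- Nl -> Ls
The empty set is not sufficient: P2 (Ll <- Nl -> Ls) has no collider blocking it and no conditioned non-collider, so it is open.
Try {Nl}:
  P1: blocked at collider Tk (neither it nor any descendant is in the conditioning set).
  P2: blocked at fork node Nl ∈ conditioning set.
{Nl} contains no descendant of Ll and blocks every backdoor path.
No other singleton works — e.g. {Gh} leaves P2 open — so {Nl} is the unique smallest valid adjustment set.

{Nl}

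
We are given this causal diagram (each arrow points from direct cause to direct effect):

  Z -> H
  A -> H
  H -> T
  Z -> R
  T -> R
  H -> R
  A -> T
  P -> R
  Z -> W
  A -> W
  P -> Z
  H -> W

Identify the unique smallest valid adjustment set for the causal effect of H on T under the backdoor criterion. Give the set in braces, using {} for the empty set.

{A}

Variables eligible for adjustment (non-descendants of H, excluding H and T): {A, P, Z}.
Backdoor paths from H to T:
  P1: H <- A -> T
  P2: H <- A -> W <- Z <- P -> R <- T
  P3: H <- A -> W <- Z -> R <- T
  P4: H <- Z <- P -> R <- T
  P5: H <- Z -> W <- A -> T
  P6: H <- Z -> R <- T
The empty set is not sufficient: P1 (H <- A -> T) has no collider blocking it and no conditioned non-collider, so it is open.
Try {A}:
  P1: blocked at fork node A ∈ conditioning set.
  P2: blocked at fork node A ∈ conditioning set.
  P3: blocked at fork node A ∈ conditioning set.
  P4: blocked at collider R (neither it nor any descendant is in the conditioning set).
  P5: blocked at collider W (neither it nor any descendant is in the conditioning set).
  P6: blocked at collider R (neither it nor any descendant is in the conditioning set).
{A} contains no descendant of H and blocks every backdoor path.
No other singleton works — e.g. {P} leaves P1 open — so {A} is the unique smallest valid adjustment set.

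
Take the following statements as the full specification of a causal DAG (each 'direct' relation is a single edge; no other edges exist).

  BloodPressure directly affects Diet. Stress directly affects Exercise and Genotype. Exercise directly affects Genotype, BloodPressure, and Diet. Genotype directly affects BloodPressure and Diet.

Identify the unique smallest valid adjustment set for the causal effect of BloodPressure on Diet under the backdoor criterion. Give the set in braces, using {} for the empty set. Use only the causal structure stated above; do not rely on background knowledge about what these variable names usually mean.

{Exercise, Genotype}

Variables eligible for adjustment (non-descendants of BloodPressure, excluding BloodPressure and Diet): {Exercise, Genotype, Stress}.
Backdoor paths from BloodPressure to Diet:
  P1: BloodPressure <- Exercise <- Stress -> Genotype -> Diet
  P2: BloodPressure <- Exercise -> Genotype -> Diet
  P3: BloodPressure <- Exercise -> Diet
  P4: BloodPressure <- Genotype <- Stress -> Exercise -> Diet
  P5: BloodPressure <- Genotype <- Exercise -> Diet
  P6: BloodPressure <- Genotype -> Diet
The empty set is not sufficient: P1 (BloodPressure <- Exercise <- Stress -> Genotype -> Diet) has no collider blocking it and no conditioned non-collider, so it is open.
Try {Exercise, Genotype}:
  P1: blocked at chain node Exercise ∈ conditioning set.
  P2: blocked at fork node Exercise ∈ conditioning set.
  P3: blocked at fork node Exercise ∈ conditioning set.
  P4: blocked at chain node Genotype ∈ conditioning set.
  P5: blocked at chain node Genotype ∈ conditioning set.
  P6: blocked at fork node Genotype ∈ conditioning set.
{Exercise, Genotype} contains no descendant of BloodPressure and blocks every backdoor path.
Every element of {Exercise, Genotype} is needed (dropping Exercise leaves P3 open; dropping Genotype leaves P6 open), so no proper subset is valid.
Among all size-2 subsets of the eligible variables, only {Exercise, Genotype} blocks every backdoor path, so it is the unique smallest valid adjustment set.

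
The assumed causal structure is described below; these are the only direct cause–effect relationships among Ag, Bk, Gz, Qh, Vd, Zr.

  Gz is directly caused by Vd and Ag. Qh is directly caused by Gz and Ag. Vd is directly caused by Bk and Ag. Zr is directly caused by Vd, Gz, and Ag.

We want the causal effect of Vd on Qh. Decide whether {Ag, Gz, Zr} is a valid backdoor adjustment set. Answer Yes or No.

Backdoor paths from Vd to Qh (paths whose first edge points into Vd):
  P1: Vd <- Ag -> Gz -> Qh
  P2: Vd <- Ag -> Qh
  P3: Vd <- Ag -> Zr <- Gz -> Qh
Condition 1 (no descendant of Vd in the set): FAILS — Gz and Zr are descendants of Vd.
Condition 2 (every backdoor path blocked by {Ag, Gz, Zr}):
  P1: blocked at fork node Ag ∈ conditioning set.
  P2: blocked at fork node Ag ∈ conditioning set.
  P3: blocked at fork node Ag ∈ conditioning set.
{Ag, Gz, Zr} does not satisfy the backdoor criterion.

No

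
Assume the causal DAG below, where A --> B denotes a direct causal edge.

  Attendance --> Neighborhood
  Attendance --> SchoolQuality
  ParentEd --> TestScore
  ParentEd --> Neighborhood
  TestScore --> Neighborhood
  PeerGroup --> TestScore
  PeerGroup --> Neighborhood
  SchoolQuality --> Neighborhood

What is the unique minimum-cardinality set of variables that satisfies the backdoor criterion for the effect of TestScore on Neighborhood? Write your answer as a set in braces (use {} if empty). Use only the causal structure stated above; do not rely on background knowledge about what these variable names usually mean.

{ParentEd, PeerGroup}

Variables eligible for adjustment (non-descendants of TestScore, excluding TestScore and Neighborhood): {Attendance, ParentEd, PeerGroup, SchoolQuality}.
Backdoor paths from TestScore to Neighborhood:
  P1: TestScore <- PeerGroup -> Neighborhood
  P2: TestScore <- ParentEd -> Neighborhood
The empty set is not sufficient: P1 (TestScore <- PeerGroup -> Neighborhood) has no collider blocking it and no conditioned non-collider, so it is open.
Try {ParentEd, PeerGroup}:
  P1: blocked at fork node PeerGroup ∈ conditioning set.
  P2: blocked at fork node ParentEd ∈ conditioning set.
{ParentEd, PeerGroup} contains no descendant of TestScore and blocks every backdoor path.
Every element of {ParentEd, PeerGroup} is needed (dropping ParentEd leaves P2 open; dropping PeerGroup leaves P1 open), so no proper subset is valid.
Among all size-2 subsets of the eligible variables, only {ParentEd, PeerGroup} blocks every backdoor path, so it is the unique smallest valid adjustment set.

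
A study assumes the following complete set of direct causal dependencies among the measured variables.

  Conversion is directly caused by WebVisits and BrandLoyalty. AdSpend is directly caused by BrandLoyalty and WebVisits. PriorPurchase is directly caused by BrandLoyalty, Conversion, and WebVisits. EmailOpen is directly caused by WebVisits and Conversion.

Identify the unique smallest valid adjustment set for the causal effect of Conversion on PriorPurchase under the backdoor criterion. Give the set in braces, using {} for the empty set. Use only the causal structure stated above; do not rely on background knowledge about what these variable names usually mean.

{BrandLoyalty, WebVisits}

Variables eligible for adjustment (non-descendants of Conversion, excluding Conversion and PriorPurchase): {AdSpend, BrandLoyalty, WebVisits}.
Backdoor paths from Conversion to PriorPurchase:
  P1: Conversion <- WebVisits -> PriorPurchase
  P2: Conversion <- WebVisits -> AdSpend <- BrandLoyalty -> PriorPurchase
  P3: Conversion <- BrandLoyalty -> PriorPurchase
  P4: Conversion <- BrandLoyalty -> AdSpend <- WebVisits -> PriorPurchase
The empty set is not sufficient: P1 (Conversion <- WebVisits -> PriorPurchase) has no collider blocking it and no conditioned non-collider, so it is open.
Try {BrandLoyalty, WebVisits}:
  P1: blocked at fork node WebVisits ∈ conditioning set.
  P2: blocked at fork node WebVisits ∈ conditioning set.
  P3: blocked at fork node BrandLoyalty ∈ conditioning set.
  P4: blocked at fork node BrandLoyalty ∈ conditioning set.
{BrandLoyalty, WebVisits} contains no descendant of Conversion and blocks every backdoor path.
Every element of {BrandLoyalty, WebVisits} is needed (dropping BrandLoyalty leaves P3 open; dropping WebVisits leaves P1 open), so no proper subset is valid.
Among all size-2 subsets of the eligible variables, only {BrandLoyalty, WebVisits} blocks every backdoor path, so it is the unique smallest valid adjustment set.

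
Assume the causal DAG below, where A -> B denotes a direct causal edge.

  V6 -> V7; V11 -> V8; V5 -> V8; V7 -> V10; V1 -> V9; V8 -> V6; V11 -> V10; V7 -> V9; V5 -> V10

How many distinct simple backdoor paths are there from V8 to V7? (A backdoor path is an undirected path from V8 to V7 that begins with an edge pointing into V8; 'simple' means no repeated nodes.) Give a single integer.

2

A backdoor path from V8 to V7 is any simple undirected path whose first edge points into V8 (i.e. leaves V8 via a parent).
Parents of V8: {V11, V5}.
Enumerating:
  P1: V8 <- V5 -> V10 <- V7
  P2: V8 <- V11 -> V10 <- V7
That exhausts the simple backdoor paths. Count: 2.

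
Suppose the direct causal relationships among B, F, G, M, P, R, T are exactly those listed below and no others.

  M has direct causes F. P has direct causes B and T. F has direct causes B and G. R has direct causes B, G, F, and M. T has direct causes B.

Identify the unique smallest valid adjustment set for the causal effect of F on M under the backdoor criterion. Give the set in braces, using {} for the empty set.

{}

Variables eligible for adjustment (non-descendants of F, excluding F and M): {B, G, P, T}.
Backdoor paths from F to M:
  P1: F <- B -> R <- M
  P2: F <- G -> R <- M
Each backdoor path contains an unconditioned collider, so every path is already blocked with the empty conditioning set:
  P1: blocked at collider R (neither it nor any descendant is in the conditioning set).
  P2: blocked at collider R (neither it nor any descendant is in the conditioning set).
The empty set is therefore the unique smallest valid set.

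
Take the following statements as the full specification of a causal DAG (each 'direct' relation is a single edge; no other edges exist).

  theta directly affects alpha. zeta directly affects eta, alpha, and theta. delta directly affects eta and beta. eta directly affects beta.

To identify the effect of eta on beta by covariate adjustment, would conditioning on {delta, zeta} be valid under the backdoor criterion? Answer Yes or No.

Backdoor paths from eta to beta (paths whose first edge points into eta):
  P1: eta <- delta -> beta
Condition 1 (no descendant of eta in the set): holds — descendants of eta are {beta}; none are in {delta, zeta}.
Condition 2 (every backdoor path blocked by {delta, zeta}):
  P1: blocked at fork node delta ∈ conditioning set.
{delta, zeta} satisfies the backdoor criterion.

Yes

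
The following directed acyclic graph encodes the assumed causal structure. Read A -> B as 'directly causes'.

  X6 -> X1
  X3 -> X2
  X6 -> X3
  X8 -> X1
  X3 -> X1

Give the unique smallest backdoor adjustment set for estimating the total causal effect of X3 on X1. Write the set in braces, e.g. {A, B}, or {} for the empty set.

{X6}

Variables eligible for adjustment (non-descendants of X3, excluding X3 and X1): {X6, X8}.
Backdoor paths from X3 to X1:
  P1: X3 <- X6 -> X1
The empty set is not sufficient: P1 (X3 <- X6 -> X1) has no collider blocking it and no conditioned non-collider, so it is open.
Try {X6}:
  P1: blocked at fork node X6 ∈ conditioning set.
{X6} contains no descendant of X3 and blocks every backdoor path.
No other singleton works — e.g. {X8} leaves P1 open — so {X6} is the unique smallest valid adjustment set.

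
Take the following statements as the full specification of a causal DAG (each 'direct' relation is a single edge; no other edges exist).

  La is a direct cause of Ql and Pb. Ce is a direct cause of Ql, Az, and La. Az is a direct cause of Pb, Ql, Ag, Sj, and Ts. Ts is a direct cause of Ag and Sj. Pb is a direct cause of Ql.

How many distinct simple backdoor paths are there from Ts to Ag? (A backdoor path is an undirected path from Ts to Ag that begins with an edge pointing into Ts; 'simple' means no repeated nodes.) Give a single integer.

1

A backdoor path from Ts to Ag is any simple undirected path whose first edge points into Ts (i.e. leaves Ts via a parent).
Parents of Ts: {Az}.
Enumerating:
  P1: Ts <- Az -> Ag
That exhausts the simple backdoor paths. Count: 1.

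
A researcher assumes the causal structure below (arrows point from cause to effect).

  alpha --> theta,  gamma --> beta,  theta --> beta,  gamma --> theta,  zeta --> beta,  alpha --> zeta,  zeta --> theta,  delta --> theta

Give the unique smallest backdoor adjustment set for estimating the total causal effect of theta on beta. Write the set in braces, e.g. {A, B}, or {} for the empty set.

{gamma, zeta}

Variables eligible for adjustment (non-descendants of theta, excluding theta and beta): {alpha, delta, gamma, zeta}.
Backdoor paths from theta to beta:
  P1: theta <- alpha -> zeta -> beta
  P2: theta <- gamma -> beta
  P3: theta <- zeta -> beta
The empty set is not sufficient: P1 (theta <- alpha -> zeta -> beta) has no collider blocking it and no conditioned non-collider, so it is open.
Try {gamma, zeta}:
  P1: blocked at chain node zeta ∈ conditioning set.
  P2: blocked at fork node gamma ∈ conditioning set.
  P3: blocked at fork node zeta ∈ conditioning set.
{gamma, zeta} contains no descendant of theta and blocks every backdoor path.
Every element of {gamma, zeta} is needed (dropping gamma leaves P2 open; dropping zeta leaves P1 open), so no proper subset is valid.
Among all size-2 subsets of the eligible variables, only {gamma, zeta} blocks every backdoor path, so it is the unique smallest valid adjustment set.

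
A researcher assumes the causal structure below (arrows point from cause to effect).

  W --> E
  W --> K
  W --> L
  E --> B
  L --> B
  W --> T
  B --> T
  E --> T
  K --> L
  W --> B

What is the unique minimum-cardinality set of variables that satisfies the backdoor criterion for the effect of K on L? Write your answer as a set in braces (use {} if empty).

{W}

Variables eligible for adjustment (non-descendants of K, excluding K and L): {E, W}.
Backdoor paths from K to L:
  P1: K <- W -> L
  P2: K <- W -> E -> B <- L
  P3: K <- W -> E -> T <- B <- L
  P4: K <- W -> B <- L
  P5: K <- W -> T <- E -> B <- L
  P6: K <- W -> T <- B <- L
The empty set is not sufficient: P1 (K <- W -> L) has no collider blocking it and no conditioned non-collider, so it is open.
Try {W}:
  P1: blocked at fork node W ∈ conditioning set.
  P2: blocked at fork node W ∈ conditioning set.
  P3: blocked at fork node W ∈ conditioning set.
  P4: blocked at fork node W ∈ conditioning set.
  P5: blocked at fork node W ∈ conditioning set.
  P6: blocked at fork node W ∈ conditioning set.
{W} contains no descendant of K and blocks every backdoor path.
No other singleton works — e.g. {E} leaves P1 open — so {W} is the unique smallest valid adjustment set.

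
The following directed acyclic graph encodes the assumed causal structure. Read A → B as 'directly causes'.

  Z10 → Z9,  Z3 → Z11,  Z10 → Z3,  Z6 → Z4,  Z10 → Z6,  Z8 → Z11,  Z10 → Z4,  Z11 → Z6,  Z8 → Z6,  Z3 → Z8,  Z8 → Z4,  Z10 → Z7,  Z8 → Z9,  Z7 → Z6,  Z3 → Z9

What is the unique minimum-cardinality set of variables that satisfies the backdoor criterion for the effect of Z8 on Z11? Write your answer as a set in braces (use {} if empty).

{Z3}

Variables eligible for adjustment (non-descendants of Z8, excluding Z8 and Z11): {Z10, Z3, Z7}.
Backdoor paths from Z8 to Z11:
  P1: Z8 <- Z3 <- Z10 -> Z7 -> Z6 <- Z11
  P2: Z8 <- Z3 <- Z10 -> Z6 <- Z11
  P3: Z8 <- Z3 <- Z10 -> Z4 <- Z6 <- Z11
  P4: Z8 <- Z3 -> Z11
  P5: Z8 <- Z3 -> Z9 <- Z10 -> Z7 -> Z6 <- Z11
  P6: Z8 <- Z3 -> Z9 <- Z10 -> Z6 <- Z11
  P7: Z8 <- Z3 -> Z9 <- Z10 -> Z4 <- Z6 <- Z11
The empty set is not sufficient: P4 (Z8 <- Z3 -> Z11) has no collider blocking it and no conditioned non-collider, so it is open.
Try {Z3}:
  P1: blocked at chain node Z3 ∈ conditioning set.
  P2: blocked at chain node Z3 ∈ conditioning set.
  P3: blocked at chain node Z3 ∈ conditioning set.
  P4: blocked at fork node Z3 ∈ conditioning set.
  P5: blocked at fork node Z3 ∈ conditioning set.
  P6: blocked at fork node Z3 ∈ conditioning set.
  P7: blocked at fork node Z3 ∈ conditioning set.
{Z3} contains no descendant of Z8 and blocks every backdoor path.
No other singleton works — e.g. {Z10} leaves P4 open — so {Z3} is the unique smallest valid adjustment set.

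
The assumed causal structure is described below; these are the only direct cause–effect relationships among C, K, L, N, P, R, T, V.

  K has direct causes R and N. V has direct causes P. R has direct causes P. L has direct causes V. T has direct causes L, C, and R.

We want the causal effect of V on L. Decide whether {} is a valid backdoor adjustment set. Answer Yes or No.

Yes

Backdoor paths from V to L (paths whose first edge points into V):
  P1: V <- P -> R -> T <- L
Condition 1 (no descendant of V in the set): holds — descendants of V are {L, T}; none are in {}.
Condition 2 (every backdoor path blocked by {}):
  P1: blocked at collider T (neither it nor any descendant is in the conditioning set).
{} satisfies the backdoor criterion.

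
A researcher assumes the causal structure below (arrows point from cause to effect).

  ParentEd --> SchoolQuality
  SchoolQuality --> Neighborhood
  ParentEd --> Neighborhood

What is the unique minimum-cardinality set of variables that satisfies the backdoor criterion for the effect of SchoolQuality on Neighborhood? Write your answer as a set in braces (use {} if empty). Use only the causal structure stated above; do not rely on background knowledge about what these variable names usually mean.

{ParentEd}

Variables eligible for adjustment (non-descendants of SchoolQuality, excluding SchoolQuality and Neighborhood): {ParentEd}.
Backdoor paths from SchoolQuality to Neighborhood:
  P1: SchoolQuality <- ParentEd -> Neighborhood
The empty set is not sufficient: P1 (SchoolQuality <- ParentEd -> Neighborhood) has no collider blocking it and no conditioned non-collider, so it is open.
Try {ParentEd}:
  P1: blocked at fork node ParentEd ∈ conditioning set.
{ParentEd} contains no descendant of SchoolQuality and blocks every backdoor path.
{ParentEd} is the unique smallest valid adjustment set.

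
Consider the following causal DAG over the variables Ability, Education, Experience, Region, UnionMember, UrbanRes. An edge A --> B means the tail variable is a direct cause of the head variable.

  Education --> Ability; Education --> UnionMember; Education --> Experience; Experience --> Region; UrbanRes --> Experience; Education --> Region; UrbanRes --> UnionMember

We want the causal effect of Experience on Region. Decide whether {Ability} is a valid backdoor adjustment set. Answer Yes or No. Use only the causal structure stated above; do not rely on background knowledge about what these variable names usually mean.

No

Backdoor paths from Experience to Region (paths whose first edge points into Experience):
  P1: Experience <- UrbanRes -> UnionMember <- Education -> Region
  P2: Experience <- Education -> Region
Condition 1 (no descendant of Experience in the set): holds — descendants of Experience are {Region}; none are in {Ability}.
Condition 2 (every backdoor path blocked by {Ability}):
  P1: blocked at collider UnionMember (neither it nor any descendant is in the conditioning set).
  P2: open — no interior node is in the conditioning set.
{Ability} does not satisfy the backdoor criterion.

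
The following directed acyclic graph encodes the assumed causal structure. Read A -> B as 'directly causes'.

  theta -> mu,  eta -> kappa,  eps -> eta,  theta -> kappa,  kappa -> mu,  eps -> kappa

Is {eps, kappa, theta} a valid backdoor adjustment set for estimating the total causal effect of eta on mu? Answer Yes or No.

No

Backdoor paths from eta to mu (paths whose first edge points into eta):
  P1: eta <- eps -> kappa <- theta -> mu
  P2: eta <- eps -> kappa -> mu
Condition 1 (no descendant of eta in the set): FAILS — kappa is a descendant of eta.
Condition 2 (every backdoor path blocked by {eps, kappa, theta}):
  P1: blocked at fork node eps ∈ conditioning set.
  P2: blocked at fork node eps ∈ conditioning set.
{eps, kappa, theta} does not satisfy the backdoor criterion.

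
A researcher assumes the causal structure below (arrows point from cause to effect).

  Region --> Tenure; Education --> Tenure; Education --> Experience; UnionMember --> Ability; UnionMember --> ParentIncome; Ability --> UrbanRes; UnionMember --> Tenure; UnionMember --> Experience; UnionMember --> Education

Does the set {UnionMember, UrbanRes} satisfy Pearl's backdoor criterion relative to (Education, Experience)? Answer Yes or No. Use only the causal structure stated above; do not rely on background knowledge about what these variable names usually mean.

Backdoor paths from Education to Experience (paths whose first edge points into Education):
  P1: Education <- UnionMember -> Experience
Condition 1 (no descendant of Education in the set): holds — descendants of Education are {Experience, Tenure}; none are in {UnionMember, UrbanRes}.
Condition 2 (every backdoor path blocked by {UnionMember, UrbanRes}):
  P1: blocked at fork node UnionMember ∈ conditioning set.
{UnionMember, UrbanRes} satisfies the backdoor criterion.

Yes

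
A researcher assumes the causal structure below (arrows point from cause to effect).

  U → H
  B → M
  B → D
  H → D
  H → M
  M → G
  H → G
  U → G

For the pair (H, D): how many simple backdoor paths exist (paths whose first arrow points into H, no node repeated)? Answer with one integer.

1

A backdoor path from H to D is any simple undirected path whose first edge points into H (i.e. leaves H via a parent).
Parents of H: {U}.
Enumerating:
  P1: H <- U -> G <- M <- B -> D
That exhausts the simple backdoor paths. Count: 1.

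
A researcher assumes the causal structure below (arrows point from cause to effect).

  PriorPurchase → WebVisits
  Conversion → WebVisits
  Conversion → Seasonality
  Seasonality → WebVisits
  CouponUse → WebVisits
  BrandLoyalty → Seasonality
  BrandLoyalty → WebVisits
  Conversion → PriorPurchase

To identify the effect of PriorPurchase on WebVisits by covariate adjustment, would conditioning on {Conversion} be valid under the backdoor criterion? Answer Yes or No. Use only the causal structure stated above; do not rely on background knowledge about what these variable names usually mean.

Backdoor paths from PriorPurchase to WebVisits (paths whose first edge points into PriorPurchase):
  P1: PriorPurchase <- Conversion -> Seasonality <- BrandLoyalty -> WebVisits
  P2: PriorPurchase <- Conversion -> Seasonality -> WebVisits
  P3: PriorPurchase <- Conversion -> WebVisits
Condition 1 (no descendant of PriorPurchase in the set): holds — descendants of PriorPurchase are {WebVisits}; none are in {Conversion}.
Condition 2 (every backdoor path blocked by {Conversion}):
  P1: blocked at fork node Conversion ∈ conditioning set.
  P2: blocked at fork node Conversion ∈ conditioning set.
  P3: blocked at fork node Conversion ∈ conditioning set.
{Conversion} satisfies the backdoor criterion.

Yes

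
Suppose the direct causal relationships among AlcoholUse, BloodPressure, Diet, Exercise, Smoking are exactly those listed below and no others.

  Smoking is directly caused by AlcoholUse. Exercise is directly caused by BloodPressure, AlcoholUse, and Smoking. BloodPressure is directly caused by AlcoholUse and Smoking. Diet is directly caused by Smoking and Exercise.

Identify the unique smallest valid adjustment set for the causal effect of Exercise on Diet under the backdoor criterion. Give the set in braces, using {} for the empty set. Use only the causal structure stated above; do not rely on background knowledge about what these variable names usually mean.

Variables eligible for adjustment (non-descendants of Exercise, excluding Exercise and Diet): {AlcoholUse, BloodPressure, Smoking}.
Backdoor paths from Exercise to Diet:
  P1: Exercise <- AlcoholUse -> Smoking -> Diet
  P2: Exercise <- AlcoholUse -> BloodPressure <- Smoking -> Diet
  P3: Exercise <- Smoking -> Diet
  P4: Exercise <- BloodPressure <- AlcoholUse -> Smoking -> Diet
  P5: Exercise <- BloodPressure <- Smoking -> Diet
The empty set is not sufficient: P1 (Exercise <- AlcoholUse -> Smoking -> Diet) has no collider blocking it and no conditioned non-collider, so it is open.
Try {Smoking}:
  P1: blocked at chain node Smoking ∈ conditioning set.
  P2: blocked at collider BloodPressure (neither it nor any descendant is in the conditioning set).
  P3: blocked at fork node Smoking ∈ conditioning set.
  P4: blocked at chain node Smoking ∈ conditioning set.
  P5: blocked at fork node Smoking ∈ conditioning set.
{Smoking} contains no descendant of Exercise and blocks every backdoor path.
No other singleton works — e.g. {AlcoholUse} leaves P3 open — so {Smoking} is the unique smallest valid adjustment set.

{Smoking}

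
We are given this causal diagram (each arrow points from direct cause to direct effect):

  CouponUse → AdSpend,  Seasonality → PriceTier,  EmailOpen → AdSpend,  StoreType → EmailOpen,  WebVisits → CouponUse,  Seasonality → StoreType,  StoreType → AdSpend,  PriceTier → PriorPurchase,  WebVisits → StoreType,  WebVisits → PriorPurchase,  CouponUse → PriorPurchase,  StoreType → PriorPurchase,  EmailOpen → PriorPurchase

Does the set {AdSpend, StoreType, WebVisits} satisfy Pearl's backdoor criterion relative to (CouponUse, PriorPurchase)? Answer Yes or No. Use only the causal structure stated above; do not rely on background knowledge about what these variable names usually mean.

Backdoor paths from CouponUse to PriorPurchase (paths whose first edge points into CouponUse):
  P1: CouponUse <- WebVisits -> StoreType <- Seasonality -> PriceTier -> PriorPurchase
  P2: CouponUse <- WebVisits -> StoreType -> EmailOpen -> PriorPurchase
  P3: CouponUse <- WebVisits -> StoreType -> AdSpend <- EmailOpen -> PriorPurchase
  P4: CouponUse <- WebVisits -> StoreType -> PriorPurchase
  P5: CouponUse <- WebVisits -> PriorPurchase
Condition 1 (no descendant of CouponUse in the set): FAILS — AdSpend is a descendant of CouponUse.
Condition 2 (every backdoor path blocked by {AdSpend, StoreType, WebVisits}):
  P1: blocked at fork node WebVisits ∈ conditioning set.
  P2: blocked at fork node WebVisits ∈ conditioning set.
  P3: blocked at fork node WebVisits ∈ conditioning set.
  P4: blocked at fork node WebVisits ∈ conditioning set.
  P5: blocked at fork node WebVisits ∈ conditioning set.
{AdSpend, StoreType, WebVisits} does not satisfy the backdoor criterion.

No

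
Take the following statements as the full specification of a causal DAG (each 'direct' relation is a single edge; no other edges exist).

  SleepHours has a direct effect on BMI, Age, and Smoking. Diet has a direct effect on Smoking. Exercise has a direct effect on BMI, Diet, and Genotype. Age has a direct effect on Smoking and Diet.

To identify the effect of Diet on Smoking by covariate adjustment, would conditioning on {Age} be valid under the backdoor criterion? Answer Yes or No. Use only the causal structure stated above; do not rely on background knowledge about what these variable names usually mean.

Yes

Backdoor paths from Diet to Smoking (paths whose first edge points into Diet):
  P1: Diet <- Exercise -> BMI <- SleepHours -> Age -> Smoking
  P2: Diet <- Exercise -> BMI <- SleepHours -> Smoking
  P3: Diet <- Age <- SleepHours -> Smoking
  P4: Diet <- Age -> Smoking
Condition 1 (no descendant of Diet in the set): holds — descendants of Diet are {Smoking}; none are in {Age}.
Condition 2 (every backdoor path blocked by {Age}):
  P1: blocked at collider BMI (neither it nor any descendant is in the conditioning set).
  P2: blocked at collider BMI (neither it nor any descendant is in the conditioning set).
  P3: blocked at chain node Age ∈ conditioning set.
  P4: blocked at fork node Age ∈ conditioning set.
{Age} satisfies the backdoor criterion.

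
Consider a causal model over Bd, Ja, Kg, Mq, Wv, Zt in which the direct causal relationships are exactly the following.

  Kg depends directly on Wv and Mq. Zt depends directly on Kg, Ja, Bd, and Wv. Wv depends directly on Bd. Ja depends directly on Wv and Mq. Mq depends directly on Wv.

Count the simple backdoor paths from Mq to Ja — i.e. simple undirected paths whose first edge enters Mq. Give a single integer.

A backdoor path from Mq to Ja is any simple undirected path whose first edge points into Mq (i.e. leaves Mq via a parent).
Parents of Mq: {Wv}.
Enumerating:
  P1: Mq <- Wv <- Bd -> Zt <- Ja
  P2: Mq <- Wv -> Kg -> Zt <- Ja
  P3: Mq <- Wv -> Ja
  P4: Mq <- Wv -> Zt <- Ja
That exhausts the simple backdoor paths. Count: 4.

4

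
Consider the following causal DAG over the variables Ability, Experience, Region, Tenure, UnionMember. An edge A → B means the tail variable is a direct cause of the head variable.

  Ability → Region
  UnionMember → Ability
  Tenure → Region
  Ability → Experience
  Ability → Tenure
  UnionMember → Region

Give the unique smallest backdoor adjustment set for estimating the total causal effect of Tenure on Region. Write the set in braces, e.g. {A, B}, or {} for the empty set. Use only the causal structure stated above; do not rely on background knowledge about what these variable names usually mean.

Variables eligible for adjustment (non-descendants of Tenure, excluding Tenure and Region): {Ability, Experience, UnionMember}.
Backdoor paths from Tenure to Region:
  P1: Tenure <- Ability <- UnionMember -> Region
  P2: Tenure <- Ability -> Region
The empty set is not sufficient: P1 (Tenure <- Ability <- UnionMember -> Region) has no collider blocking it and no conditioned non-collider, so it is open.
Try {Ability}:
  P1: blocked at chain node Ability ∈ conditioning set.
  P2: blocked at fork node Ability ∈ conditioning set.
{Ability} contains no descendant of Tenure and blocks every backdoor path.
No other singleton works — e.g. {UnionMember} leaves P2 open — so {Ability} is the unique smallest valid adjustment set.

{Ability}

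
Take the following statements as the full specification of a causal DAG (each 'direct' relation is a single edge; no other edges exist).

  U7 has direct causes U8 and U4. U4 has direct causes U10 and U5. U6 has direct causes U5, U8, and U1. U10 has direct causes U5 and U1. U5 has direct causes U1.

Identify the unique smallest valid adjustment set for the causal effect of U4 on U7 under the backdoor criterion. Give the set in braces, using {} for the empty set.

Variables eligible for adjustment (non-descendants of U4, excluding U4 and U7): {U1, U10, U5, U6, U8}.
Backdoor paths from U4 to U7:
  P1: U4 <- U5 <- U1 -> U6 <- U8 -> U7
  P2: U4 <- U5 -> U10 <- U1 -> U6 <- U8 -> U7
  P3: U4 <- U5 -> U6 <- U8 -> U7
  P4: U4 <- U10 <- U1 -> U5 -> U6 <- U8 -> U7
  P5: U4 <- U10 <- U1 -> U6 <- U8 -> U7
  P6: U4 <- U10 <- U5 <- U1 -> U6 <- U8 -> U7
  P7: U4 <- U10 <- U5 -> U6 <- U8 -> U7
Each backdoor path contains an unconditioned collider, so every path is already blocked with the empty conditioning set:
  P1: blocked at collider U6 (neither it nor any descendant is in the conditioning set).
  P2: blocked at collider U10 (neither it nor any descendant is in the conditioning set).
  P3: blocked at collider U6 (neither it nor any descendant is in the conditioning set).
  P4: blocked at collider U6 (neither it nor any descendant is in the conditioning set).
  P5: blocked at collider U6 (neither it nor any descendant is in the conditioning set).
  P6: blocked at collider U6 (neither it nor any descendant is in the conditioning set).
  P7: blocked at collider U6 (neither it nor any descendant is in the conditioning set).
The empty set is therefore the unique smallest valid set.

{}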